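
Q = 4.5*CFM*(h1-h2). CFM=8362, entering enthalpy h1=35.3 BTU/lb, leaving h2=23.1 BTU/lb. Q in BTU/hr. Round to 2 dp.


Q = 4.5 * 8362 * (35.3 - 23.1) = 459073.80 BTU/hr

459073.80 BTU/hr


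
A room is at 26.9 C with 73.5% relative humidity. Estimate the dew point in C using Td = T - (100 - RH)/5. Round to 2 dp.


Td = 26.9 - (100-73.5)/5 = 21.60 C

21.60 C


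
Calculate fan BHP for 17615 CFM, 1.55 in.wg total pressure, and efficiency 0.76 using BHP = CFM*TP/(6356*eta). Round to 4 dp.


BHP = 17615 * 1.55 / (6356 * 0.76) = 5.6522 hp

5.6522 hp


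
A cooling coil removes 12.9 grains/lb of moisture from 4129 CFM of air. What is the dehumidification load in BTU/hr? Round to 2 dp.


Q = 0.68 * 4129 * 12.9 = 36219.59 BTU/hr

36219.59 BTU/hr


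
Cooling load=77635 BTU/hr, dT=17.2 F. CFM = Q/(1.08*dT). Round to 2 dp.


CFM = 77635 / (1.08 * 17.2) = 4179.32

4179.32 CFM


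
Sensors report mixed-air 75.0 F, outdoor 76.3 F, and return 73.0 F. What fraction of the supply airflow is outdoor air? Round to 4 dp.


frac = (75.0 - 73.0) / (76.3 - 73.0) = 0.6061

0.6061


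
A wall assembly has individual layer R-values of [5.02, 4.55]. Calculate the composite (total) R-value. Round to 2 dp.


R_total = 5.02 + 4.55 = 9.57

9.57


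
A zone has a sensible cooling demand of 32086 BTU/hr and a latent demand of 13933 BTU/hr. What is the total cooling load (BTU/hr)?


Qt = 32086 + 13933 = 46019 BTU/hr

46019 BTU/hr


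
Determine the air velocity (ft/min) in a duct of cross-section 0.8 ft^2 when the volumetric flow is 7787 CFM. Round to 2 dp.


V = 7787 / 0.8 = 9733.75 ft/min

9733.75 ft/min


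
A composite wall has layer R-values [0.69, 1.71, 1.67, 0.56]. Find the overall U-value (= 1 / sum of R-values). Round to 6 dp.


R_total = 0.69 + 1.71 + 1.67 + 0.56 = 4.63
U = 1/4.63 = 0.215983

0.215983


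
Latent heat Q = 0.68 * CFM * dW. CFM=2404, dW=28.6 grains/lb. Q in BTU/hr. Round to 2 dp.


Q = 0.68 * 2404 * 28.6 = 46752.99 BTU/hr

46752.99 BTU/hr


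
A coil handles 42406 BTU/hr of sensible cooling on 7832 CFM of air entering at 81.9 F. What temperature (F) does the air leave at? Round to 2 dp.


dT = 42406/(1.08*7832) = 5.0134
T_leave = 81.9 - 5.0134 = 76.89 F

76.89 F


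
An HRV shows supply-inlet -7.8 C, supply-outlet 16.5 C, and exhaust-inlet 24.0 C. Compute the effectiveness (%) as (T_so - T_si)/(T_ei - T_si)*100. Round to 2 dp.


eff = (16.5-(-7.8))/(24.0-(-7.8))*100 = 76.42 %

76.42 %


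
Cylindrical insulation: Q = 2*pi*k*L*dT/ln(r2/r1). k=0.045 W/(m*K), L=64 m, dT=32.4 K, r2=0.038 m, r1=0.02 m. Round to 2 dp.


Q = 2*pi*0.045*64*32.4/ln(0.038/0.02) = 913.44 W

913.44 W


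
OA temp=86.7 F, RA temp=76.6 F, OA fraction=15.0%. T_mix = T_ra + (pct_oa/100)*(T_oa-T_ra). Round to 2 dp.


T_mix = 76.6 + (15.0/100)*(86.7-76.6) = 78.12 F

78.12 F


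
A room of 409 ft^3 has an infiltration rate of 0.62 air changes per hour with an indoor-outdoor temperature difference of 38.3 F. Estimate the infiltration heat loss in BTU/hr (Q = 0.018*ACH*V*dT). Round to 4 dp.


Q = 0.018 * 0.62 * 409 * 38.3 = 174.8181 BTU/hr

174.8181 BTU/hr


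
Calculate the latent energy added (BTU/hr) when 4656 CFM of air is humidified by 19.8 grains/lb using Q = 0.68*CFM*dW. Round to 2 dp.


Q = 0.68 * 4656 * 19.8 = 62688.38 BTU/hr

62688.38 BTU/hr


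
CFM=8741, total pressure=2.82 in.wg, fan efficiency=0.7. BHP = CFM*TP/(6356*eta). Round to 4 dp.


BHP = 8741 * 2.82 / (6356 * 0.7) = 5.5402 hp

5.5402 hp


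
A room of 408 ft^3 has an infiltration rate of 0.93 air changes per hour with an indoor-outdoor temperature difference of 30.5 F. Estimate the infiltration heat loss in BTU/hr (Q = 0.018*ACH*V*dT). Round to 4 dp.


Q = 0.018 * 0.93 * 408 * 30.5 = 208.3126 BTU/hr

208.3126 BTU/hr


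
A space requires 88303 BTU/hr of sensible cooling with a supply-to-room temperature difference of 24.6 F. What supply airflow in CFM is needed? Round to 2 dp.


CFM = 88303 / (1.08 * 24.6) = 3323.66

3323.66 CFM


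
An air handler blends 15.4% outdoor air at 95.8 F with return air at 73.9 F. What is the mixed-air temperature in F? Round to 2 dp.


T_mix = 73.9 + (15.4/100)*(95.8-73.9) = 77.27 F

77.27 F


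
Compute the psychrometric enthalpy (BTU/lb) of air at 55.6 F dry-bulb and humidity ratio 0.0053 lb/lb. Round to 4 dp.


h = 0.24*55.6 + 0.0053*(1061+0.444*55.6) = 19.0981 BTU/lb

19.0981 BTU/lb


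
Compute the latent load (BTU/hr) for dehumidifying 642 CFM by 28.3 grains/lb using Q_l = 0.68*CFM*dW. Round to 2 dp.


Q = 0.68 * 642 * 28.3 = 12354.65 BTU/hr

12354.65 BTU/hr


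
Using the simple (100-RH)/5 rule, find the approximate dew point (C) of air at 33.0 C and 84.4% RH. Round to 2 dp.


Td = 33.0 - (100-84.4)/5 = 29.88 C

29.88 C


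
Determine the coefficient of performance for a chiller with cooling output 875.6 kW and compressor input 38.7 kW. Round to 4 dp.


COP = 875.6 / 38.7 = 22.6253

22.6253


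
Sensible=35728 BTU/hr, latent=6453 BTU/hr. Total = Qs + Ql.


Qt = 35728 + 6453 = 42181 BTU/hr

42181 BTU/hr


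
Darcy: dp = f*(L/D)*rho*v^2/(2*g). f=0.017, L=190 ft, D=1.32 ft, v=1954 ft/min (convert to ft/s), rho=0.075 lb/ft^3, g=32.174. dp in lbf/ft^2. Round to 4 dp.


v_fps = 1954/60 = 32.5667 ft/s
dp = 0.017*(190/1.32)*0.075*32.5667^2/(2*32.174) = 3.0248 lbf/ft^2

3.0248 lbf/ft^2


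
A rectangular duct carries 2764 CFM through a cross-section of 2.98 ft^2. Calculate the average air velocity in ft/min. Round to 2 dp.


V = 2764 / 2.98 = 927.52 ft/min

927.52 ft/min


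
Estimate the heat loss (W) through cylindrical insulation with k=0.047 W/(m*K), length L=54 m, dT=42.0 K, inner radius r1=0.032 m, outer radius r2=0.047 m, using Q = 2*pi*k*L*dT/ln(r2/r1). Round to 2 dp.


Q = 2*pi*0.047*54*42.0/ln(0.047/0.032) = 1742.30 W

1742.30 W


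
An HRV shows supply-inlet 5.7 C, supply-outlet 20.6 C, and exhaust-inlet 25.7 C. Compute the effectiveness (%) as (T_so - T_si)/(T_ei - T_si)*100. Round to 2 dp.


eff = (20.6-5.7)/(25.7-5.7)*100 = 74.50 %

74.50 %


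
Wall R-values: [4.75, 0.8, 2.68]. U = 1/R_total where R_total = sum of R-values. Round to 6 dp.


R_total = 4.75 + 0.8 + 2.68 = 8.23
U = 1/8.23 = 0.121507

0.121507


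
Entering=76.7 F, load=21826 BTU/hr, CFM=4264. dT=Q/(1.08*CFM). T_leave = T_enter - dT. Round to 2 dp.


dT = 21826/(1.08*4264) = 4.7395
T_leave = 76.7 - 4.7395 = 71.96 F

71.96 F


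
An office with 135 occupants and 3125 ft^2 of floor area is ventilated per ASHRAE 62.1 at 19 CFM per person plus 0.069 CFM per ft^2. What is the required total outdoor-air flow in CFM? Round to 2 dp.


Total = 135*19 + 3125*0.069 = 2780.63 CFM

2780.63 CFM


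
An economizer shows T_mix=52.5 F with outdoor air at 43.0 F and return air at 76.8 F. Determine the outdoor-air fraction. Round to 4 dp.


frac = (52.5 - 76.8) / (43.0 - 76.8) = 0.7189

0.7189


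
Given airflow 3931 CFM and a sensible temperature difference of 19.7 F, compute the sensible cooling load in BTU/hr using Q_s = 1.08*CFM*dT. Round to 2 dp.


Q = 1.08 * 3931 * 19.7 = 83635.96 BTU/hr

83635.96 BTU/hr


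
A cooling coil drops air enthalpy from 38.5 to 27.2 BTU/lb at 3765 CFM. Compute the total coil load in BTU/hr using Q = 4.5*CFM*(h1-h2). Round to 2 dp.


Q = 4.5 * 3765 * (38.5 - 27.2) = 191450.25 BTU/hr

191450.25 BTU/hr


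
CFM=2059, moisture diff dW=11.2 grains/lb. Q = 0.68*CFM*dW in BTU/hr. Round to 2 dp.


Q = 0.68 * 2059 * 11.2 = 15681.34 BTU/hr

15681.34 BTU/hr


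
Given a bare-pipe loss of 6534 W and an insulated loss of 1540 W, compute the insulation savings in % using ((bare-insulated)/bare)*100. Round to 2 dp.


Savings = ((6534-1540)/6534)*100 = 76.43 %

76.43 %


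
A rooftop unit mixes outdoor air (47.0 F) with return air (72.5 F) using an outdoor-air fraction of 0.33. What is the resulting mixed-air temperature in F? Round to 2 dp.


T_mix = 0.33*47.0 + 0.67*72.5 = 64.09 F

64.09 F


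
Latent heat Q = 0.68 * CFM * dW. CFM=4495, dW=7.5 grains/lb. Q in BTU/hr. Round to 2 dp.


Q = 0.68 * 4495 * 7.5 = 22924.50 BTU/hr

22924.50 BTU/hr


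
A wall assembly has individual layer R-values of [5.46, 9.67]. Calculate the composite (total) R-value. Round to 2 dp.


R_total = 5.46 + 9.67 = 15.13

15.13


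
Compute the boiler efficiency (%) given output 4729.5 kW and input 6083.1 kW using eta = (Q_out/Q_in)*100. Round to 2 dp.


eta = (4729.5/6083.1)*100 = 77.75 %

77.75 %


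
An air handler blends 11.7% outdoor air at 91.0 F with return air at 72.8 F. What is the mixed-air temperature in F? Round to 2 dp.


T_mix = 72.8 + (11.7/100)*(91.0-72.8) = 74.93 F

74.93 F


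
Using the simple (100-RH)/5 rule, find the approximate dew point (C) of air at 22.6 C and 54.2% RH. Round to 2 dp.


Td = 22.6 - (100-54.2)/5 = 13.44 C

13.44 C


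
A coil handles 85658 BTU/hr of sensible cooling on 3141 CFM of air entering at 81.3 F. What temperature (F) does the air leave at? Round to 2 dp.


dT = 85658/(1.08*3141) = 25.2509
T_leave = 81.3 - 25.2509 = 56.05 F

56.05 F


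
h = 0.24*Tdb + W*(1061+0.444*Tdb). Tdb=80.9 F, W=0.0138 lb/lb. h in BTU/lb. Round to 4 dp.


h = 0.24*80.9 + 0.0138*(1061+0.444*80.9) = 34.5535 BTU/lb

34.5535 BTU/lb


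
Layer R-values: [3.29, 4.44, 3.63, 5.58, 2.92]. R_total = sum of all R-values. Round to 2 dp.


R_total = 3.29 + 4.44 + 3.63 + 5.58 + 2.92 = 19.86

19.86


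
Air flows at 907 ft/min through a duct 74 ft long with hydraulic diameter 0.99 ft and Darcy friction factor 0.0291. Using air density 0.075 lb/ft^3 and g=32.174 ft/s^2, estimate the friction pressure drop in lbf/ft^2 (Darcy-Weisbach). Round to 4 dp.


v_fps = 907/60 = 15.1167 ft/s
dp = 0.0291*(74/0.99)*0.075*15.1167^2/(2*32.174) = 0.5793 lbf/ft^2

0.5793 lbf/ft^2


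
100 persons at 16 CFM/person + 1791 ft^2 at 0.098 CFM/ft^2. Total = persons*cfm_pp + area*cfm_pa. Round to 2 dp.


Total = 100*16 + 1791*0.098 = 1775.52 CFM

1775.52 CFM


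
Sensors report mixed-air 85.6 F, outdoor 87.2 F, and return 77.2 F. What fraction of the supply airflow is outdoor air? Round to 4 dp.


frac = (85.6 - 77.2) / (87.2 - 77.2) = 0.8400

0.8400


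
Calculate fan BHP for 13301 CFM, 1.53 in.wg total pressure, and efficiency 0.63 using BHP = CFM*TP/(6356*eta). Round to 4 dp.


BHP = 13301 * 1.53 / (6356 * 0.63) = 5.0822 hp

5.0822 hp


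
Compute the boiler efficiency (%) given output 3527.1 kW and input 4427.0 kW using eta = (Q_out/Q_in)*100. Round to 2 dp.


eta = (3527.1/4427.0)*100 = 79.67 %

79.67 %


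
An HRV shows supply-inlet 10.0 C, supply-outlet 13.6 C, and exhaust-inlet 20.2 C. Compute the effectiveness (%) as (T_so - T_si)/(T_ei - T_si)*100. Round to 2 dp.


eff = (13.6-10.0)/(20.2-10.0)*100 = 35.29 %

35.29 %


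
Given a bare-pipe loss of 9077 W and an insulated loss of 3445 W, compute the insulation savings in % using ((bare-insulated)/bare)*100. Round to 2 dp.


Savings = ((9077-3445)/9077)*100 = 62.05 %

62.05 %


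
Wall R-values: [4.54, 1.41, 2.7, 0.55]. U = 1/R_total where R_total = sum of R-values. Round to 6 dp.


R_total = 4.54 + 1.41 + 2.7 + 0.55 = 9.20
U = 1/9.20 = 0.108696

0.108696


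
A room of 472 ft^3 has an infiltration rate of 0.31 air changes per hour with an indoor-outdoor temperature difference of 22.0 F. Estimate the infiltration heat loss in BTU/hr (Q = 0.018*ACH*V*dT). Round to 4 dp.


Q = 0.018 * 0.31 * 472 * 22.0 = 57.9427 BTU/hr

57.9427 BTU/hr


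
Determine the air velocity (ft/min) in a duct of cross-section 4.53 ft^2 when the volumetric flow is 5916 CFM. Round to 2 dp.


V = 5916 / 4.53 = 1305.96 ft/min

1305.96 ft/min


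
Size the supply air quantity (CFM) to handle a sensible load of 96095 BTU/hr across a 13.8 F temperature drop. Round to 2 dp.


CFM = 96095 / (1.08 * 13.8) = 6447.60

6447.60 CFM


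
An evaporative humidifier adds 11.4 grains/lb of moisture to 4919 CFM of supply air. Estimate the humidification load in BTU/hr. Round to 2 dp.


Q = 0.68 * 4919 * 11.4 = 38132.09 BTU/hr

38132.09 BTU/hr


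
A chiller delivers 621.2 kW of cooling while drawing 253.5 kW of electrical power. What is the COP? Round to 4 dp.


COP = 621.2 / 253.5 = 2.4505

2.4505


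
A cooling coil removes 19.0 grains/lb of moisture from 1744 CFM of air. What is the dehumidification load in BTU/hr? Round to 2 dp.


Q = 0.68 * 1744 * 19.0 = 22532.48 BTU/hr

22532.48 BTU/hr


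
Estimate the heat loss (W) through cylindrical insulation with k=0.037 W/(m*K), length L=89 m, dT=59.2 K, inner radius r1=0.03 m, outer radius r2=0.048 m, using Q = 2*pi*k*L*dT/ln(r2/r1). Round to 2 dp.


Q = 2*pi*0.037*89*59.2/ln(0.048/0.03) = 2606.11 W

2606.11 W


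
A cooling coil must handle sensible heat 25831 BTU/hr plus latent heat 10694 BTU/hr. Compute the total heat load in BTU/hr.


Qt = 25831 + 10694 = 36525 BTU/hr

36525 BTU/hr


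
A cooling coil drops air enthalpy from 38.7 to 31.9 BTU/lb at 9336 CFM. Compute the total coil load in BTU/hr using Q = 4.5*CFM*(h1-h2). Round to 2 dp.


Q = 4.5 * 9336 * (38.7 - 31.9) = 285681.60 BTU/hr

285681.60 BTU/hr


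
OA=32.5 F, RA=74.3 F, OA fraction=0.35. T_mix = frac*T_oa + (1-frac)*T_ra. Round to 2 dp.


T_mix = 0.35*32.5 + 0.65*74.3 = 59.67 F

59.67 F


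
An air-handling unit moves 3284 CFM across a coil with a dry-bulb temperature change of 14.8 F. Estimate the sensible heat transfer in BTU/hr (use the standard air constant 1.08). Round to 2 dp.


Q = 1.08 * 3284 * 14.8 = 52491.46 BTU/hr

52491.46 BTU/hr


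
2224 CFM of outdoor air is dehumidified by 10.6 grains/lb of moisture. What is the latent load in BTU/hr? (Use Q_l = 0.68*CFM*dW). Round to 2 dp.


Q = 0.68 * 2224 * 10.6 = 16030.59 BTU/hr

16030.59 BTU/hr


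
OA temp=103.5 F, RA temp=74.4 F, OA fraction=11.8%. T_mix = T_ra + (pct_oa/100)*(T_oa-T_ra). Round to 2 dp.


T_mix = 74.4 + (11.8/100)*(103.5-74.4) = 77.83 F

77.83 F


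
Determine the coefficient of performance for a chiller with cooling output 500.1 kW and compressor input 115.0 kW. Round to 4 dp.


COP = 500.1 / 115.0 = 4.3487

4.3487


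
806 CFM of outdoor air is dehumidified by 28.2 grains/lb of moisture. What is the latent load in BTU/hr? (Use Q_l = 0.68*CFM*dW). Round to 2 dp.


Q = 0.68 * 806 * 28.2 = 15455.86 BTU/hr

15455.86 BTU/hr


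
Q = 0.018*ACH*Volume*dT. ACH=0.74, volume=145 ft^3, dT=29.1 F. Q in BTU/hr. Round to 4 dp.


Q = 0.018 * 0.74 * 145 * 29.1 = 56.2037 BTU/hr

56.2037 BTU/hr


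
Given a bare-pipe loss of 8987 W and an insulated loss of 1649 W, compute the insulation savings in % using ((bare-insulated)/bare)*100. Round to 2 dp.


Savings = ((8987-1649)/8987)*100 = 81.65 %

81.65 %


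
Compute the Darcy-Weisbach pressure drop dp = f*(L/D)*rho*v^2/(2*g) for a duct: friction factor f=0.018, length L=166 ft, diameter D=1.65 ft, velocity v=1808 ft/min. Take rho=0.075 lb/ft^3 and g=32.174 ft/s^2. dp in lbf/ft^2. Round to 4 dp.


v_fps = 1808/60 = 30.1333 ft/s
dp = 0.018*(166/1.65)*0.075*30.1333^2/(2*32.174) = 1.9165 lbf/ft^2

1.9165 lbf/ft^2


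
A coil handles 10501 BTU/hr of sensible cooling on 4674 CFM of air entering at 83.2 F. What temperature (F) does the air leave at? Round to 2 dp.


dT = 10501/(1.08*4674) = 2.0803
T_leave = 83.2 - 2.0803 = 81.12 F

81.12 F


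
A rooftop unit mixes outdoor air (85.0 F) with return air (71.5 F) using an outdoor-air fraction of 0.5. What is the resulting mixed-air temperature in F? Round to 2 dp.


T_mix = 0.5*85.0 + 0.5*71.5 = 78.25 F

78.25 F


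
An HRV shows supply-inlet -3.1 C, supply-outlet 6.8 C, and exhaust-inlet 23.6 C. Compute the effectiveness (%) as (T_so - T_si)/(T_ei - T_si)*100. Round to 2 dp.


eff = (6.8-(-3.1))/(23.6-(-3.1))*100 = 37.08 %

37.08 %


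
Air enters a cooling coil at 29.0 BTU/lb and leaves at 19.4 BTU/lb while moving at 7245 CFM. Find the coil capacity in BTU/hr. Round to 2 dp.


Q = 4.5 * 7245 * (29.0 - 19.4) = 312984.00 BTU/hr

312984.00 BTU/hr


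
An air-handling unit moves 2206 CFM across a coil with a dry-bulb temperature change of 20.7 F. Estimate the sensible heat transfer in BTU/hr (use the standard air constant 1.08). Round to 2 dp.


Q = 1.08 * 2206 * 20.7 = 49317.34 BTU/hr

49317.34 BTU/hr


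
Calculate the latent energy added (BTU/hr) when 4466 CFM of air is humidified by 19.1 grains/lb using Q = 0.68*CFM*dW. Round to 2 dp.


Q = 0.68 * 4466 * 19.1 = 58004.41 BTU/hr

58004.41 BTU/hr


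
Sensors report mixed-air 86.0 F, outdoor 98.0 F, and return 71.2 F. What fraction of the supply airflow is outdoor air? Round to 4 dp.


frac = (86.0 - 71.2) / (98.0 - 71.2) = 0.5522

0.5522


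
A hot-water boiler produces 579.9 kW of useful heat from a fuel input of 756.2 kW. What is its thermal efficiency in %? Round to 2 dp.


eta = (579.9/756.2)*100 = 76.69 %

76.69 %


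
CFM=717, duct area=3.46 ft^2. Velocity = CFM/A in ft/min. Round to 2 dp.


V = 717 / 3.46 = 207.23 ft/min

207.23 ft/min


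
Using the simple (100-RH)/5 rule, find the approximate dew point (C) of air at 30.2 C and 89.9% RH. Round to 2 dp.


Td = 30.2 - (100-89.9)/5 = 28.18 C

28.18 C


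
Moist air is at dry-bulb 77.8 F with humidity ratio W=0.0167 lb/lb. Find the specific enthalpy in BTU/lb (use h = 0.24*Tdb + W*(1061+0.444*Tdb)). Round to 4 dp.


h = 0.24*77.8 + 0.0167*(1061+0.444*77.8) = 36.9676 BTU/lb

36.9676 BTU/lb


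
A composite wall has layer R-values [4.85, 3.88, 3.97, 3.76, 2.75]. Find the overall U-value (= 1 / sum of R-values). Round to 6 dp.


R_total = 4.85 + 3.88 + 3.97 + 3.76 + 2.75 = 19.21
U = 1/19.21 = 0.052056

0.052056


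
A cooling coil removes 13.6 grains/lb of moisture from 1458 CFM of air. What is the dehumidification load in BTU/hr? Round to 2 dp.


Q = 0.68 * 1458 * 13.6 = 13483.58 BTU/hr

13483.58 BTU/hr


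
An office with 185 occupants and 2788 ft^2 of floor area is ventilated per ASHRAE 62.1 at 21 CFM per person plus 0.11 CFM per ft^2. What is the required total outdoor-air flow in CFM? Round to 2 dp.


Total = 185*21 + 2788*0.11 = 4191.68 CFM

4191.68 CFM


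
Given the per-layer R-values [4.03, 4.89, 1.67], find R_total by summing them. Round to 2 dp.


R_total = 4.03 + 4.89 + 1.67 = 10.59

10.59


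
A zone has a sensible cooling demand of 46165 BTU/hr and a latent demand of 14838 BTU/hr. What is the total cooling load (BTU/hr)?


Qt = 46165 + 14838 = 61003 BTU/hr

61003 BTU/hr


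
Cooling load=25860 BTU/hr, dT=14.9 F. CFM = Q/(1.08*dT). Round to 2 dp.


CFM = 25860 / (1.08 * 14.9) = 1607.01

1607.01 CFM


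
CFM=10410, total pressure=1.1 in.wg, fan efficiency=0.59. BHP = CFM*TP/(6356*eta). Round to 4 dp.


BHP = 10410 * 1.1 / (6356 * 0.59) = 3.0536 hp

3.0536 hp


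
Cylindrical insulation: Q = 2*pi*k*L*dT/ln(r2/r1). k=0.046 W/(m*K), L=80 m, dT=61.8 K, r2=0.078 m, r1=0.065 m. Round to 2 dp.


Q = 2*pi*0.046*80*61.8/ln(0.078/0.065) = 7837.51 W

7837.51 W


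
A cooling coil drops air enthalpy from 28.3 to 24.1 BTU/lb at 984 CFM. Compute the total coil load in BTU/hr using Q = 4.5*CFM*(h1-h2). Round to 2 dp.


Q = 4.5 * 984 * (28.3 - 24.1) = 18597.60 BTU/hr

18597.60 BTU/hr


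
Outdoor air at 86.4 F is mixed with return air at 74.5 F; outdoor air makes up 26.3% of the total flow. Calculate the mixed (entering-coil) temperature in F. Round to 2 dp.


T_mix = 74.5 + (26.3/100)*(86.4-74.5) = 77.63 F

77.63 F


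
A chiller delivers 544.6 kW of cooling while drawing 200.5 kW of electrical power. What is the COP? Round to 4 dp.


COP = 544.6 / 200.5 = 2.7162

2.7162


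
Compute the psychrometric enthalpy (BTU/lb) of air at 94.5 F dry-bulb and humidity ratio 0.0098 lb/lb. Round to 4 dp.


h = 0.24*94.5 + 0.0098*(1061+0.444*94.5) = 33.4890 BTU/lb

33.4890 BTU/lb


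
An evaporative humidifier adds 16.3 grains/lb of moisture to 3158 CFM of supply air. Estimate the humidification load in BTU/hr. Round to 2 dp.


Q = 0.68 * 3158 * 16.3 = 35003.27 BTU/hr

35003.27 BTU/hr


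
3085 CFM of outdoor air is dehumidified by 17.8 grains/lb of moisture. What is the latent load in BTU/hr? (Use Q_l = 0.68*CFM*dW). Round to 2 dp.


Q = 0.68 * 3085 * 17.8 = 37340.84 BTU/hr

37340.84 BTU/hr


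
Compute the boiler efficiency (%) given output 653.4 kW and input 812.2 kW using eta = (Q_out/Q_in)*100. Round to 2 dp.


eta = (653.4/812.2)*100 = 80.45 %

80.45 %


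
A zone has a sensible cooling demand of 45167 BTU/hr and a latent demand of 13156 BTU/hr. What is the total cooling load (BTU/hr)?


Qt = 45167 + 13156 = 58323 BTU/hr

58323 BTU/hr


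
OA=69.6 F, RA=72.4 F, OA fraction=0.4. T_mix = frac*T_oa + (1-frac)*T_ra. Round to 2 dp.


T_mix = 0.4*69.6 + 0.6*72.4 = 71.28 F

71.28 F


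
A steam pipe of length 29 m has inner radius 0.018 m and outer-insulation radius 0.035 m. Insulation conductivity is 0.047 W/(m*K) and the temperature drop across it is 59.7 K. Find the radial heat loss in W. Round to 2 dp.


Q = 2*pi*0.047*29*59.7/ln(0.035/0.018) = 768.85 W

768.85 W


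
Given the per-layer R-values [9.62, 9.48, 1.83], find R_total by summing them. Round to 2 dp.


R_total = 9.62 + 9.48 + 1.83 = 20.93

20.93


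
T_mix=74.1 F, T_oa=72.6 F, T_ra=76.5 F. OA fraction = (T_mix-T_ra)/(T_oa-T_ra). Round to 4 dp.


frac = (74.1 - 76.5) / (72.6 - 76.5) = 0.6154

0.6154


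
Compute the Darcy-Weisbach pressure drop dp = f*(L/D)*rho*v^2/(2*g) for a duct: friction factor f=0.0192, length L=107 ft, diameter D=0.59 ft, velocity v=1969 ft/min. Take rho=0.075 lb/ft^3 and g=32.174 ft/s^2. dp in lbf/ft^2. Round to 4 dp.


v_fps = 1969/60 = 32.8167 ft/s
dp = 0.0192*(107/0.59)*0.075*32.8167^2/(2*32.174) = 4.3707 lbf/ft^2

4.3707 lbf/ft^2


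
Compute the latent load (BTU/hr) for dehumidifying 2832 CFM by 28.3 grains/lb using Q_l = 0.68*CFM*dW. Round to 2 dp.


Q = 0.68 * 2832 * 28.3 = 54499.01 BTU/hr

54499.01 BTU/hr


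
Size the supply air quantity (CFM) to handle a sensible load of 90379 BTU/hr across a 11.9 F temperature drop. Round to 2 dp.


CFM = 90379 / (1.08 * 11.9) = 7032.29

7032.29 CFM


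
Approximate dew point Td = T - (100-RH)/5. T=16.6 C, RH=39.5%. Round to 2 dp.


Td = 16.6 - (100-39.5)/5 = 4.50 C

4.50 C


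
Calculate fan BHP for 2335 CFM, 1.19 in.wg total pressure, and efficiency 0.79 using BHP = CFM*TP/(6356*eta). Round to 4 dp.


BHP = 2335 * 1.19 / (6356 * 0.79) = 0.5534 hp

0.5534 hp


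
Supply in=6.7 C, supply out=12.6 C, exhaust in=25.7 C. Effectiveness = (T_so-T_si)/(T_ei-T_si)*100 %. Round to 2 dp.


eff = (12.6-6.7)/(25.7-6.7)*100 = 31.05 %

31.05 %


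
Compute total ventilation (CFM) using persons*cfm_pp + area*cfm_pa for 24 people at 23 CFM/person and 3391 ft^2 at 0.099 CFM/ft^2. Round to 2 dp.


Total = 24*23 + 3391*0.099 = 887.71 CFM

887.71 CFM


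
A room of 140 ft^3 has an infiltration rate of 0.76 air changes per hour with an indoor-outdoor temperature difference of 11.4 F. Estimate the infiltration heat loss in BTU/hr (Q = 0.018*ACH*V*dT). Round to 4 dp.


Q = 0.018 * 0.76 * 140 * 11.4 = 21.8333 BTU/hr

21.8333 BTU/hr


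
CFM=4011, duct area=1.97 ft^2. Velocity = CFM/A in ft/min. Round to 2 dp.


V = 4011 / 1.97 = 2036.04 ft/min

2036.04 ft/min


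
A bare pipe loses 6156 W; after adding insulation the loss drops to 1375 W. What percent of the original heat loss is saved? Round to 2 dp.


Savings = ((6156-1375)/6156)*100 = 77.66 %

77.66 %


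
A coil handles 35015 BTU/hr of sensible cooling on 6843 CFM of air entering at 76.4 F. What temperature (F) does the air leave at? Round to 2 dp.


dT = 35015/(1.08*6843) = 4.7379
T_leave = 76.4 - 4.7379 = 71.66 F

71.66 F


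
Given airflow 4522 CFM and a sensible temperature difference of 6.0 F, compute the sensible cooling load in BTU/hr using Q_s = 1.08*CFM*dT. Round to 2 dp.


Q = 1.08 * 4522 * 6.0 = 29302.56 BTU/hr

29302.56 BTU/hr


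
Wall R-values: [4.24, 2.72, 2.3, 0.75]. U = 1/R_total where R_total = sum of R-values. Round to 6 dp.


R_total = 4.24 + 2.72 + 2.3 + 0.75 = 10.01
U = 1/10.01 = 0.099900

0.099900


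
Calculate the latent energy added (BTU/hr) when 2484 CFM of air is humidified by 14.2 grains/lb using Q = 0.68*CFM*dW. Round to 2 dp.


Q = 0.68 * 2484 * 14.2 = 23985.50 BTU/hr

23985.50 BTU/hr


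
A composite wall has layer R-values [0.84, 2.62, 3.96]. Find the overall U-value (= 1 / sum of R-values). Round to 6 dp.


R_total = 0.84 + 2.62 + 3.96 = 7.42
U = 1/7.42 = 0.134771

0.134771


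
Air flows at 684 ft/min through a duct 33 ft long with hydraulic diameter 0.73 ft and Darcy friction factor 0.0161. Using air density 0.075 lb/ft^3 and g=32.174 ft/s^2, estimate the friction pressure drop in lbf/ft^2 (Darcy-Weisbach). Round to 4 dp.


v_fps = 684/60 = 11.4 ft/s
dp = 0.0161*(33/0.73)*0.075*11.4^2/(2*32.174) = 0.1102 lbf/ft^2

0.1102 lbf/ft^2


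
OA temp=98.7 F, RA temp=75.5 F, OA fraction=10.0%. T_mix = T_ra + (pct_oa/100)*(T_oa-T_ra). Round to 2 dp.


T_mix = 75.5 + (10.0/100)*(98.7-75.5) = 77.82 F

77.82 F


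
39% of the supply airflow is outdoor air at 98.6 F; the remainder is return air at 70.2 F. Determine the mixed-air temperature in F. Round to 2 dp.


T_mix = 0.39*98.6 + 0.61*70.2 = 81.28 F

81.28 F


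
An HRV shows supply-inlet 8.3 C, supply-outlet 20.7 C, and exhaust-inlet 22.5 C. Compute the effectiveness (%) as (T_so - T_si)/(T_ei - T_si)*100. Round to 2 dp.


eff = (20.7-8.3)/(22.5-8.3)*100 = 87.32 %

87.32 %


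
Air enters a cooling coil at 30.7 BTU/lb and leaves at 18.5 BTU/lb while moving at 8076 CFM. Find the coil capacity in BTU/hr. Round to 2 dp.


Q = 4.5 * 8076 * (30.7 - 18.5) = 443372.40 BTU/hr

443372.40 BTU/hr


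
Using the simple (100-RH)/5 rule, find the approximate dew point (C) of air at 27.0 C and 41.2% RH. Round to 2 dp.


Td = 27.0 - (100-41.2)/5 = 15.24 C

15.24 C


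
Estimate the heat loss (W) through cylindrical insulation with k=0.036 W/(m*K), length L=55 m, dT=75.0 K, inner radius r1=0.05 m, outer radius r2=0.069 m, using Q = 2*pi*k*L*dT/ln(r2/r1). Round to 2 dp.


Q = 2*pi*0.036*55*75.0/ln(0.069/0.05) = 2896.93 W

2896.93 W


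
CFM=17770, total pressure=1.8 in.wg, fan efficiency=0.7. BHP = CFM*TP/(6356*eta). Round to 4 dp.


BHP = 17770 * 1.8 / (6356 * 0.7) = 7.1892 hp

7.1892 hp


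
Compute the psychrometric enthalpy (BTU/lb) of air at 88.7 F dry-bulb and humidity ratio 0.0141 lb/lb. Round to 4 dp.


h = 0.24*88.7 + 0.0141*(1061+0.444*88.7) = 36.8034 BTU/lb

36.8034 BTU/lb


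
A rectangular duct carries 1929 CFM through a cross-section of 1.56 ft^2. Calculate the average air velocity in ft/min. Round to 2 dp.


V = 1929 / 1.56 = 1236.54 ft/min

1236.54 ft/min


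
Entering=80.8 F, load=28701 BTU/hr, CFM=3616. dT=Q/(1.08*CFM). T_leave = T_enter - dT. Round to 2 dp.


dT = 28701/(1.08*3616) = 7.3493
T_leave = 80.8 - 7.3493 = 73.45 F

73.45 F


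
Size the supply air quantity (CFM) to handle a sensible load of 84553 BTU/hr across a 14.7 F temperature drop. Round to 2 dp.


CFM = 84553 / (1.08 * 14.7) = 5325.84

5325.84 CFM


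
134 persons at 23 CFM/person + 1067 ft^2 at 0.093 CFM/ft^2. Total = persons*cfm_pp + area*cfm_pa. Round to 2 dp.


Total = 134*23 + 1067*0.093 = 3181.23 CFM

3181.23 CFM


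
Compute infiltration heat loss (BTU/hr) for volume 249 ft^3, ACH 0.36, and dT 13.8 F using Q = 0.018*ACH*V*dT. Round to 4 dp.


Q = 0.018 * 0.36 * 249 * 13.8 = 22.2666 BTU/hr

22.2666 BTU/hr


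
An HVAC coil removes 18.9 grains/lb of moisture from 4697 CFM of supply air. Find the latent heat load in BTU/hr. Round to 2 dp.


Q = 0.68 * 4697 * 18.9 = 60365.84 BTU/hr

60365.84 BTU/hr


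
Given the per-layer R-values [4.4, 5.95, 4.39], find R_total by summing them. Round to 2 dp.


R_total = 4.4 + 5.95 + 4.39 = 14.74

14.74


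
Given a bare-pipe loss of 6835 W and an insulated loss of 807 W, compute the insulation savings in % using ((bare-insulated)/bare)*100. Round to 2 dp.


Savings = ((6835-807)/6835)*100 = 88.19 %

88.19 %


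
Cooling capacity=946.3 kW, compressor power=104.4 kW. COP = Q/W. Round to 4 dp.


COP = 946.3 / 104.4 = 9.0642

9.0642


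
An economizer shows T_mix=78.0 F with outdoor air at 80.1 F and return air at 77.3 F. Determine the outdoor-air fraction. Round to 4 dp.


frac = (78.0 - 77.3) / (80.1 - 77.3) = 0.2500

0.2500


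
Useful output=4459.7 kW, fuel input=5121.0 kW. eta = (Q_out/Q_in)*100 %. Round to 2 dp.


eta = (4459.7/5121.0)*100 = 87.09 %

87.09 %


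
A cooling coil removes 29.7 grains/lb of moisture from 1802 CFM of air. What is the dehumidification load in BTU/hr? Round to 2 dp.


Q = 0.68 * 1802 * 29.7 = 36393.19 BTU/hr

36393.19 BTU/hr


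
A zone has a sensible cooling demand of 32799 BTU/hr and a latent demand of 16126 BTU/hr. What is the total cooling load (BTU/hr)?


Qt = 32799 + 16126 = 48925 BTU/hr

48925 BTU/hr


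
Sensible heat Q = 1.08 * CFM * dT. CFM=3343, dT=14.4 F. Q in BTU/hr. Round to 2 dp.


Q = 1.08 * 3343 * 14.4 = 51990.34 BTU/hr

51990.34 BTU/hr


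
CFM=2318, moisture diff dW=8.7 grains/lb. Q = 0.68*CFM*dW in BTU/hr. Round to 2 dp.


Q = 0.68 * 2318 * 8.7 = 13713.29 BTU/hr

13713.29 BTU/hr


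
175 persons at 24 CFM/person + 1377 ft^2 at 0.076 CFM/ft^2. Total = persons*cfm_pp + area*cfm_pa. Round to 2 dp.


Total = 175*24 + 1377*0.076 = 4304.65 CFM

4304.65 CFM


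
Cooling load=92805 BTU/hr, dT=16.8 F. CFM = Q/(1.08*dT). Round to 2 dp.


CFM = 92805 / (1.08 * 16.8) = 5114.91

5114.91 CFM


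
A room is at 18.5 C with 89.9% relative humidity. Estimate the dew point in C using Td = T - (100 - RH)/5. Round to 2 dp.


Td = 18.5 - (100-89.9)/5 = 16.48 C

16.48 C


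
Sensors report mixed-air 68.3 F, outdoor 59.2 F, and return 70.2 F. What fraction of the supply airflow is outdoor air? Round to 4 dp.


frac = (68.3 - 70.2) / (59.2 - 70.2) = 0.1727

0.1727


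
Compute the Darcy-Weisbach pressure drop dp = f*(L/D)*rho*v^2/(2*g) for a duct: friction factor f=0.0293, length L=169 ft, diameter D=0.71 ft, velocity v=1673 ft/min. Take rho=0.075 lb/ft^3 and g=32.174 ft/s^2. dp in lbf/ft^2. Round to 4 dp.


v_fps = 1673/60 = 27.8833 ft/s
dp = 0.0293*(169/0.71)*0.075*27.8833^2/(2*32.174) = 6.3199 lbf/ft^2

6.3199 lbf/ft^2


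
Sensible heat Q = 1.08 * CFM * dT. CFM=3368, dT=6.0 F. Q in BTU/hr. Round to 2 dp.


Q = 1.08 * 3368 * 6.0 = 21824.64 BTU/hr

21824.64 BTU/hr


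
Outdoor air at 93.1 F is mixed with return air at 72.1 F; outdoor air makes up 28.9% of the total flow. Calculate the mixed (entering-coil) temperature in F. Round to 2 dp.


T_mix = 72.1 + (28.9/100)*(93.1-72.1) = 78.17 F

78.17 F


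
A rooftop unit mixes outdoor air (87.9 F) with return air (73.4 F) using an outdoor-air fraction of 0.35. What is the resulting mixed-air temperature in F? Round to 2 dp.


T_mix = 0.35*87.9 + 0.65*73.4 = 78.48 F

78.48 F


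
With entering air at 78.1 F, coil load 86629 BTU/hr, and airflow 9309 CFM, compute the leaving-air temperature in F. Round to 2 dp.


dT = 86629/(1.08*9309) = 8.6166
T_leave = 78.1 - 8.6166 = 69.48 F

69.48 F


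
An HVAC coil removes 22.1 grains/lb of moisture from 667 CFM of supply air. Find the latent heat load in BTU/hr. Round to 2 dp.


Q = 0.68 * 667 * 22.1 = 10023.68 BTU/hr

10023.68 BTU/hr


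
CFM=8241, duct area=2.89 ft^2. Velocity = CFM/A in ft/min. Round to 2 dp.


V = 8241 / 2.89 = 2851.56 ft/min

2851.56 ft/min


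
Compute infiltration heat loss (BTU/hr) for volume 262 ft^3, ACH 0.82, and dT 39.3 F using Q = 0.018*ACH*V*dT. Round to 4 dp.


Q = 0.018 * 0.82 * 262 * 39.3 = 151.9778 BTU/hr

151.9778 BTU/hr


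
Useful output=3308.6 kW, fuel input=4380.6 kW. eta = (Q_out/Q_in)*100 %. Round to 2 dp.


eta = (3308.6/4380.6)*100 = 75.53 %

75.53 %


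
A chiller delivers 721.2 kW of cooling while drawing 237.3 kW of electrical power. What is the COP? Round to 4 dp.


COP = 721.2 / 237.3 = 3.0392

3.0392


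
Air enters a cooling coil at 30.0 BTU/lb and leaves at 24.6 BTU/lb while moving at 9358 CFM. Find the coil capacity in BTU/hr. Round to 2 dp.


Q = 4.5 * 9358 * (30.0 - 24.6) = 227399.40 BTU/hr

227399.40 BTU/hr


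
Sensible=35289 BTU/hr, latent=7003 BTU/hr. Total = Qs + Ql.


Qt = 35289 + 7003 = 42292 BTU/hr

42292 BTU/hr


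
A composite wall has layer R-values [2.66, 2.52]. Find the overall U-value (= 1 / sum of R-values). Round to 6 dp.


R_total = 2.66 + 2.52 = 5.18
U = 1/5.18 = 0.193050

0.193050


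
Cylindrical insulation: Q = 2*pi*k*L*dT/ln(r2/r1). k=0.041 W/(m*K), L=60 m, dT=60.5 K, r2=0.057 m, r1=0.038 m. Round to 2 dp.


Q = 2*pi*0.041*60*60.5/ln(0.057/0.038) = 2306.31 W

2306.31 W


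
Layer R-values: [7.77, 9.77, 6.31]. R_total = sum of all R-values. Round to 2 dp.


R_total = 7.77 + 9.77 + 6.31 = 23.85

23.85


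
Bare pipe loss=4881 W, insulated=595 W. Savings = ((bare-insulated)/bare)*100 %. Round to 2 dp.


Savings = ((4881-595)/4881)*100 = 87.81 %

87.81 %


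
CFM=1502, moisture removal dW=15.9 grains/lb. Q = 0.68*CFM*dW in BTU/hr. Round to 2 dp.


Q = 0.68 * 1502 * 15.9 = 16239.62 BTU/hr

16239.62 BTU/hr


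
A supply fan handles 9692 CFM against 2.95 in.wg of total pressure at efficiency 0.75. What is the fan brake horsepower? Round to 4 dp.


BHP = 9692 * 2.95 / (6356 * 0.75) = 5.9978 hp

5.9978 hp


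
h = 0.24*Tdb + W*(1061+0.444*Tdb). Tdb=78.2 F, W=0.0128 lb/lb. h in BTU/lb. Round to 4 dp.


h = 0.24*78.2 + 0.0128*(1061+0.444*78.2) = 32.7932 BTU/lb

32.7932 BTU/lb


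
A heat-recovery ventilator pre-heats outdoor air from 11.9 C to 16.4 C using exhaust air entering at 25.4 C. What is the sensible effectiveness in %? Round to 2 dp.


eff = (16.4-11.9)/(25.4-11.9)*100 = 33.33 %

33.33 %


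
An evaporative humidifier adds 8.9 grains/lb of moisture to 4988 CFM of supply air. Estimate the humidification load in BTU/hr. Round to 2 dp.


Q = 0.68 * 4988 * 8.9 = 30187.38 BTU/hr

30187.38 BTU/hr


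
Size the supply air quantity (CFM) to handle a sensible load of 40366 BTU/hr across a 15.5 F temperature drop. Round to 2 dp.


CFM = 40366 / (1.08 * 15.5) = 2411.35

2411.35 CFM


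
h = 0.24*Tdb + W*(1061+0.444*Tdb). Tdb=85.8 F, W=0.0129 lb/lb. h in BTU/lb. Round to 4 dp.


h = 0.24*85.8 + 0.0129*(1061+0.444*85.8) = 34.7703 BTU/lb

34.7703 BTU/lb


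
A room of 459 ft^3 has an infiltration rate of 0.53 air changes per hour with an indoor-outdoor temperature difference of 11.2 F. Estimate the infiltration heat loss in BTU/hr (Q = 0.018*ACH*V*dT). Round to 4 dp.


Q = 0.018 * 0.53 * 459 * 11.2 = 49.0432 BTU/hr

49.0432 BTU/hr


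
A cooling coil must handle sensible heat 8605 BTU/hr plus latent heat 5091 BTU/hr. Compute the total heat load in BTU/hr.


Qt = 8605 + 5091 = 13696 BTU/hr

13696 BTU/hr


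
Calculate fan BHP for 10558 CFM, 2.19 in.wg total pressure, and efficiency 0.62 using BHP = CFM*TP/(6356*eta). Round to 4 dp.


BHP = 10558 * 2.19 / (6356 * 0.62) = 5.8675 hp

5.8675 hp


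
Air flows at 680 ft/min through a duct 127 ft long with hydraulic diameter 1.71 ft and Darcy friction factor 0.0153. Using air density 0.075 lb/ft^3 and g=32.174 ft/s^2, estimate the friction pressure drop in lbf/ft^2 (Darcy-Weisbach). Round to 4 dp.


v_fps = 680/60 = 11.3333 ft/s
dp = 0.0153*(127/1.71)*0.075*11.3333^2/(2*32.174) = 0.1701 lbf/ft^2

0.1701 lbf/ft^2


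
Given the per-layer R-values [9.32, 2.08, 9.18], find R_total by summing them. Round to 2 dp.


R_total = 9.32 + 2.08 + 9.18 = 20.58

20.58


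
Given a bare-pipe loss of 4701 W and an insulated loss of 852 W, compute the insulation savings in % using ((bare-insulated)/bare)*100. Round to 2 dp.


Savings = ((4701-852)/4701)*100 = 81.88 %

81.88 %


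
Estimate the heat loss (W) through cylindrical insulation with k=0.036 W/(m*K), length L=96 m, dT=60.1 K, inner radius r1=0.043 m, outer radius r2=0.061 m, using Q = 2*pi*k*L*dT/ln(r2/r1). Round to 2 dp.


Q = 2*pi*0.036*96*60.1/ln(0.061/0.043) = 3732.20 W

3732.20 W


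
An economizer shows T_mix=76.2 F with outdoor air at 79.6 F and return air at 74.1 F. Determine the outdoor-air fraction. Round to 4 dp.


frac = (76.2 - 74.1) / (79.6 - 74.1) = 0.3818

0.3818


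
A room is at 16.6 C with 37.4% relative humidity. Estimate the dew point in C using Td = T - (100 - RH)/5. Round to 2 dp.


Td = 16.6 - (100-37.4)/5 = 4.08 C

4.08 C


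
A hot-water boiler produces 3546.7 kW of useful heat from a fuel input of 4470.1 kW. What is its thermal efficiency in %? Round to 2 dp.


eta = (3546.7/4470.1)*100 = 79.34 %

79.34 %


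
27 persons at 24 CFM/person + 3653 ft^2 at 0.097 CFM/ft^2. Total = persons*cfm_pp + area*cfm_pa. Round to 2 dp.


Total = 27*24 + 3653*0.097 = 1002.34 CFM

1002.34 CFM


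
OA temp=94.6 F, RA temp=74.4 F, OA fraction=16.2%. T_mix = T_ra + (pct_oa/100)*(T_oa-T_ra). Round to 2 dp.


T_mix = 74.4 + (16.2/100)*(94.6-74.4) = 77.67 F

77.67 F


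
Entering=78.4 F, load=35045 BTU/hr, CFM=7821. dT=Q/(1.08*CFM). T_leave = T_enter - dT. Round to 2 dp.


dT = 35045/(1.08*7821) = 4.1490
T_leave = 78.4 - 4.1490 = 74.25 F

74.25 F


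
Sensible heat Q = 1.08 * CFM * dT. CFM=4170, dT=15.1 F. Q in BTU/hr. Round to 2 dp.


Q = 1.08 * 4170 * 15.1 = 68004.36 BTU/hr

68004.36 BTU/hr


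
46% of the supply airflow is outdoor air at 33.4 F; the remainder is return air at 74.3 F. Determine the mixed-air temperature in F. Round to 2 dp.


T_mix = 0.46*33.4 + 0.54*74.3 = 55.49 F

55.49 F


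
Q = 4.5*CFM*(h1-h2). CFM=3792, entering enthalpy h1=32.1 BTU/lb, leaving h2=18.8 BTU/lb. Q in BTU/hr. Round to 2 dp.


Q = 4.5 * 3792 * (32.1 - 18.8) = 226951.20 BTU/hr

226951.20 BTU/hr


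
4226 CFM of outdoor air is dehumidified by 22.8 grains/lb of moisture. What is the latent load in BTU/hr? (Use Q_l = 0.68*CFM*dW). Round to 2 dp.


Q = 0.68 * 4226 * 22.8 = 65519.90 BTU/hr

65519.90 BTU/hr


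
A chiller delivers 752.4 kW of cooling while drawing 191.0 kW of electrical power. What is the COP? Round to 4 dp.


COP = 752.4 / 191.0 = 3.9393

3.9393


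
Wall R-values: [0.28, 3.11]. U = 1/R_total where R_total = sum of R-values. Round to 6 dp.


R_total = 0.28 + 3.11 = 3.39
U = 1/3.39 = 0.294985

0.294985


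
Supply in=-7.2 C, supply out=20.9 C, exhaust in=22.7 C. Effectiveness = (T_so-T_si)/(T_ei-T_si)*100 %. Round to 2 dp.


eff = (20.9-(-7.2))/(22.7-(-7.2))*100 = 93.98 %

93.98 %


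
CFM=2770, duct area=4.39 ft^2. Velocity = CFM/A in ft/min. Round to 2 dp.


V = 2770 / 4.39 = 630.98 ft/min

630.98 ft/min


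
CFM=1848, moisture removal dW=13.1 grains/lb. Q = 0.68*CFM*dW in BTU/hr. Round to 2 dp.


Q = 0.68 * 1848 * 13.1 = 16461.98 BTU/hr

16461.98 BTU/hr


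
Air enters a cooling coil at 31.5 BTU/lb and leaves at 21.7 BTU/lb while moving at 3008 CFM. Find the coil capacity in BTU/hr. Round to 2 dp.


Q = 4.5 * 3008 * (31.5 - 21.7) = 132652.80 BTU/hr

132652.80 BTU/hr


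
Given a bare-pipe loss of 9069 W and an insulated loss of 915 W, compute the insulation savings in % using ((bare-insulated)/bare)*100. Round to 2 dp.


Savings = ((9069-915)/9069)*100 = 89.91 %

89.91 %


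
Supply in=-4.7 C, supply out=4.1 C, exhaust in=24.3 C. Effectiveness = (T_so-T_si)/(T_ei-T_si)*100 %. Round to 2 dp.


eff = (4.1-(-4.7))/(24.3-(-4.7))*100 = 30.34 %

30.34 %


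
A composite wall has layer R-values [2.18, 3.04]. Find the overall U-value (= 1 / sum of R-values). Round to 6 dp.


R_total = 2.18 + 3.04 = 5.22
U = 1/5.22 = 0.191571

0.191571
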